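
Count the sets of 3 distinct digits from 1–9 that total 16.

3 distinct digits from 1–9 sum between 6 and 24.

8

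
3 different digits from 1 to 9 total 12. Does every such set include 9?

No

Counterexample: {1,3,8} sums to 12 without using 9.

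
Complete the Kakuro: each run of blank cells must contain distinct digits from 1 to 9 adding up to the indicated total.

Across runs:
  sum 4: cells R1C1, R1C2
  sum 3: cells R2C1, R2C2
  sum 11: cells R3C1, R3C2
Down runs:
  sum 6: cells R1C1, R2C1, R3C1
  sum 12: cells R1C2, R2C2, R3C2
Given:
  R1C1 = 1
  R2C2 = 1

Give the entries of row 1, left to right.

1, 3

4 in 2 cells must be {1,3}; 3 in 2 cells must be {1,2}; 6 in 3 cells must be {1,2,3}.
R1C2 = 4 − 1 = 3 completes the 4 across.
R2C1 = 3 − 1 = 2 completes the 3 across.
R3C1 = 6 − 3 = 3 completes the 6 down.
R3C2 = 11 − 3 = 8 completes the 11 across.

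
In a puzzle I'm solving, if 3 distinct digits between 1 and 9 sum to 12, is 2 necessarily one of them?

No

Counterexample: {1,3,8} sums to 12 without using 2.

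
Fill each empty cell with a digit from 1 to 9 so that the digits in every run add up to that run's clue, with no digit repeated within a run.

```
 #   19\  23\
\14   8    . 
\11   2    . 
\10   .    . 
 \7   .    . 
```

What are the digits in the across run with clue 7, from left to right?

R1C2 = 14 − 8 = 6 completes the 14 across.
R2C2 = 11 − 2 = 9 completes the 11 across.
Nothing is forced directly, so branch on R3C1, whose candidates are 3 or 4 or 6. If R3C1 = 4: then R3C2 would have to be in {6} for the 10 across but in {1,3,5,7} for the 23 down — contradiction. If R3C1 = 6: then R3C2 would have to be in {4} for the 10 across but in {1,3,5,7} for the 23 down — contradiction. So R3C1 = 3.
R3C2 = 10 − 3 = 7 completes the 10 across.
R4C1 = 19 − 13 = 6 completes the 19 down.
R4C2 = 7 − 6 = 1 completes the 7 across.

6 1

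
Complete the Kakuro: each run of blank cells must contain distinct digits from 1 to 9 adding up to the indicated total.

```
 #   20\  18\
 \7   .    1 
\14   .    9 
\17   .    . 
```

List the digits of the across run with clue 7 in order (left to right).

6, 1

17 in 2 cells must be {8,9}.
R1C1 = 7 − 1 = 6 completes the 7 across.
R2C1 = 14 − 9 = 5 completes the 14 across.
R3C1 = 20 − 11 = 9 completes the 20 down.
R3C2 = 17 − 9 = 8 completes the 17 across.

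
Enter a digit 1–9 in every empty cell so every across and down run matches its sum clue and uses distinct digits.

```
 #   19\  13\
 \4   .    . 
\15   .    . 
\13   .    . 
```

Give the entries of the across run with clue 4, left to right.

4 in 2 cells must be {1,3}.
The 4 across and the 19 down share only 3, so R1C1 = 3.
R1C2 = 4 − 3 = 1 completes the 4 across.
Nothing is forced directly, so branch on R2C1, whose candidates are 7 or 9. If R2C1 = 9: then R2C2 would have to be in {6} for the 15 across but in {3,4,5,7,8,9} for the 13 down — contradiction. So R2C1 = 7.
R2C2 = 15 − 7 = 8 completes the 15 across.
R3C1 = 19 − 10 = 9 completes the 19 down.
R3C2 = 13 − 9 = 4 completes the 13 across.

3 1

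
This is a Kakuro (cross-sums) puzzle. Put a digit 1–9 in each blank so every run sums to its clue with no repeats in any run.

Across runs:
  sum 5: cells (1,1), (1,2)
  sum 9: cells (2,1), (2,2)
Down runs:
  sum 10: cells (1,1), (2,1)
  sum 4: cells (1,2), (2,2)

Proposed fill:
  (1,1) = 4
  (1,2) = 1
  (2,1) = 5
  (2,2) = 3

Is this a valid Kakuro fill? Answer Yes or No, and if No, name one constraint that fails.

No — the down run (1,1)–(2,1) sums to 9, not 10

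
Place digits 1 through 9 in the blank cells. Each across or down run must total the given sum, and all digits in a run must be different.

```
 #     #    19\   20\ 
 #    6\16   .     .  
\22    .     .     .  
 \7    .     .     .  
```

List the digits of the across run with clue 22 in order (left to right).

16 in 2 cells must be {7,9}; 7 in 3 cells must be {1,2,4}.
Only 5 fits R2C1 under both its across sum 22 and down sum 6.
R3C1 = 6 − 5 = 1 completes the 6 down.
Given what's placed, R3C3 must be 4 to fit the 7 across and 20 down.
R2C3 = 9: the only remaining digit allowed by both the 22 across and the 20 down.
R3C2 = 7 − 5 = 2 completes the 7 across.
Given what's placed, R1C2 must be 9 to fit the 16 across and 19 down.
R1C3 = 16 − 9 = 7 completes the 16 across.
R2C2 = 22 − 14 = 8 completes the 22 across.

5 8 9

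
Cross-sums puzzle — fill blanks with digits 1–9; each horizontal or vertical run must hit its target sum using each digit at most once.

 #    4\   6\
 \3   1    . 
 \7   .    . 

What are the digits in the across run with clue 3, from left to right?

1, 2

3 in 2 cells must be {1,2}; 4 in 2 cells must be {1,3}.
R1C2 = 3 − 1 = 2 completes the 3 across.
R2C1 = 4 − 1 = 3 completes the 4 down.
R2C2 = 7 − 3 = 4 completes the 7 across.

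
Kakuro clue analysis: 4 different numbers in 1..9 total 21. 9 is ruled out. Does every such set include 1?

Counterexample: {2,4,7,8} sums to 21 under that restriction without using 1.

No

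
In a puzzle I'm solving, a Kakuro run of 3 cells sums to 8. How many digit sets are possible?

2

3 distinct digits from 1–9 sum between 6 and 24.
Enumerating: {1,2,5}, {1,3,4}.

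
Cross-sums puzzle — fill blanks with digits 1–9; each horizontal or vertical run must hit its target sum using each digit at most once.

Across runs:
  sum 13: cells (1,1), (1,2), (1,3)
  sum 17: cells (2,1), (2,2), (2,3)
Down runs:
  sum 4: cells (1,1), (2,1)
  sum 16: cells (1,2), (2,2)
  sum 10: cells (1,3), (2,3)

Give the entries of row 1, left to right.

4 in 2 cells must be {1,3}; 16 in 2 cells must be {7,9}.
Nothing is forced directly, so branch on (1,2), whose candidates are 7 or 9. If (1,2) = 7: that forces (1,1) = 1, after which (1,3) would have to be in {5} for the 13 across but in {1,2,3,4,6,7,8,9} for the 10 down — contradiction. So (1,2) = 9.
(2,2) = 16 − 9 = 7 completes the 16 down.
Given what's placed, (2,1) must be 1 to fit the 17 across and 4 down.
(2,3) = 17 − 8 = 9 completes the 17 across.
(1,1) = 4 − 1 = 3 completes the 4 down.
(1,3) = 13 − 12 = 1 completes the 13 across.

3 9 1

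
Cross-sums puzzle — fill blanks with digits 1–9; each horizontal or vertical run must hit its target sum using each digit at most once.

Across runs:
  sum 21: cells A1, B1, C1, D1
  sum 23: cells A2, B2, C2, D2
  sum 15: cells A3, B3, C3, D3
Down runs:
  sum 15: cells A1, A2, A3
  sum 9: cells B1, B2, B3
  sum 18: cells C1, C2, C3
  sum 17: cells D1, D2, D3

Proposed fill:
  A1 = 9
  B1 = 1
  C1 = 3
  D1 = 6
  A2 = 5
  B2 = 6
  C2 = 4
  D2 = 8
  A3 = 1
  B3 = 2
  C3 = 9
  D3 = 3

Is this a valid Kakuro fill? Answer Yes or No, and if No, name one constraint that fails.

No — the across run A1–D1 sums to 19, not 21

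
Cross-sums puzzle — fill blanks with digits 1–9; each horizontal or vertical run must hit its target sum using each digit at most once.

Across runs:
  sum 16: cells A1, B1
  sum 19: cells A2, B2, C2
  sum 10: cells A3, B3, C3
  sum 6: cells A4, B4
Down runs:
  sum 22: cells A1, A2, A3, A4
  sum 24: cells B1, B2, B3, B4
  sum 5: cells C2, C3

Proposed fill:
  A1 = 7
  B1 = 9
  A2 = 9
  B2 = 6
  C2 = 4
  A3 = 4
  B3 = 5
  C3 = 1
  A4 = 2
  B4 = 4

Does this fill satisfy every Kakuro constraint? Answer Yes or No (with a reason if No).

Across: 7+9=16; 9+6+4=19; 4+5+1=10; 2+4=6. Down: 7+9+4+2=22; 9+6+5+4=24; 4+1=5. No digit repeats within any run.

Yes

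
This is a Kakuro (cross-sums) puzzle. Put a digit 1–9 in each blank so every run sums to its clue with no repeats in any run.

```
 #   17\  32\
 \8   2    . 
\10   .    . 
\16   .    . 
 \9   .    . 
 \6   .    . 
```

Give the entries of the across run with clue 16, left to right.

16 in 2 cells must be {7,9}.
R1C2 = 8 − 2 = 6 completes the 8 across.
R3C1 = 7: the only remaining digit allowed by both the 16 across and the 17 down.
R3C2 = 16 − 7 = 9 completes the 16 across.

7, 9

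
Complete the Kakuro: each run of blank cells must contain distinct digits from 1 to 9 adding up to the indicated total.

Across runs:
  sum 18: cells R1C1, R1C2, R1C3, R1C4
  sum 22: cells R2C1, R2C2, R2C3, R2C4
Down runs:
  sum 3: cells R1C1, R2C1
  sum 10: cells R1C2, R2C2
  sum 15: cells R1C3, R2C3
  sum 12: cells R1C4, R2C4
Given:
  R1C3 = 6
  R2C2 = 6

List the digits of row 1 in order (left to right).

1 4 6 7

3 in 2 cells must be {1,2}.
R1C2 = 10 − 6 = 4 completes the 10 down.
R2C3 = 15 − 6 = 9 completes the 15 down.
Given what's placed, R1C1 must be 1 to fit the 18 across and 3 down.
R1C4 = 18 − 11 = 7 completes the 18 across.
R2C1 = 3 − 1 = 2 completes the 3 down.
R2C4 = 22 − 17 = 5 completes the 22 across.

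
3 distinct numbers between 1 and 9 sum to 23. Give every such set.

3 distinct digits from 1–9 sum between 6 and 24.
Only one set works: {6,8,9}.

{6,8,9}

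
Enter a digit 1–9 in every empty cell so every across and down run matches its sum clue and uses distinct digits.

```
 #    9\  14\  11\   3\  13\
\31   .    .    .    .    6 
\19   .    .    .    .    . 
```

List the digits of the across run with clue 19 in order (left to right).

1, 5, 4, 2, 7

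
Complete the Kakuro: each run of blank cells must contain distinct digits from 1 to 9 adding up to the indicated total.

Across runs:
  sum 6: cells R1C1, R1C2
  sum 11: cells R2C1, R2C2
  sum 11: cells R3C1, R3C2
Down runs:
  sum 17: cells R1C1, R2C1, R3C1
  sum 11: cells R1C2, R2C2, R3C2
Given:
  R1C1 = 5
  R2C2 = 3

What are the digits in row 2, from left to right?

8, 3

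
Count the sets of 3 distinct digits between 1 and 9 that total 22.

2

3 distinct digits from 1–9 sum between 6 and 24.
Enumerating: {5,8,9}, {6,7,9}.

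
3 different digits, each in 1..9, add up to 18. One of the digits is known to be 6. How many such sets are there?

3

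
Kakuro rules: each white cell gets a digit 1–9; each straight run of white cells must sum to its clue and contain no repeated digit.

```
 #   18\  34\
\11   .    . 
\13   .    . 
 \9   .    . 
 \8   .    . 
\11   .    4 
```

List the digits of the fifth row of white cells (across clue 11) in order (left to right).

34 in 5 cells must be {4,6,7,8,9}.
R5C1 = 11 − 4 = 7 completes the 11 across.

7 4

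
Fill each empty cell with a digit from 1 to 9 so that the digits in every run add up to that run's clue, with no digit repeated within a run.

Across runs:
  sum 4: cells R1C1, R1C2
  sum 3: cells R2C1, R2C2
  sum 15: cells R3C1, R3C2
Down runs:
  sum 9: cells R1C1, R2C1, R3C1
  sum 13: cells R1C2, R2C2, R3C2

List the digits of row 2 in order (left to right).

2 1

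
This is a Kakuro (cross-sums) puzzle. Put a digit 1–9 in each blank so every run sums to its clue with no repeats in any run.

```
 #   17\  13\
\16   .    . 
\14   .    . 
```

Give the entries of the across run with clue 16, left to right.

9 7

16 in 2 cells must be {7,9}; 17 in 2 cells must be {8,9}.
The 16 across and the 17 down share only 9, so R1C1 = 9.
R1C2 = 16 − 9 = 7 completes the 16 across.
R2C1 = 17 − 9 = 8 completes the 17 down.
R2C2 = 14 − 8 = 6 completes the 14 across.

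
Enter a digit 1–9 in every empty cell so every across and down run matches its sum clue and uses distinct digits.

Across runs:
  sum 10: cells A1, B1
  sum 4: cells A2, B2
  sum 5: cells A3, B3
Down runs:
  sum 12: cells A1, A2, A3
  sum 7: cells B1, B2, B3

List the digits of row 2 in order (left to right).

3, 1

4 in 2 cells must be {1,3}; 7 in 3 cells must be {1,2,4}.
The 4 across and the 7 down share only 1, so B2 = 1.
A2 = 4 − 1 = 3 completes the 4 across.
Nothing is forced directly, so branch on B1, whose candidates are 2 or 4. If B1 = 4: then A1 would have to be in {6} for the 10 across but in {1,2,4,5,7,8} for the 12 down — contradiction. So B1 = 2.
A1 = 10 − 2 = 8 completes the 10 across.
A3 = 12 − 11 = 1 completes the 12 down.
B3 = 5 − 1 = 4 completes the 5 across.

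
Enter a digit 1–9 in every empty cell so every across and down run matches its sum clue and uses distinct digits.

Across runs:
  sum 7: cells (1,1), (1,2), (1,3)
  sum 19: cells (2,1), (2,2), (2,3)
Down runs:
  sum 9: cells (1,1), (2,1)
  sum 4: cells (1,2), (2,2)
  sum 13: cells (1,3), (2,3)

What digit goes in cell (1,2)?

1

7 in 3 cells must be {1,2,4}; 4 in 2 cells must be {1,3}.
The 7 across and the 4 down share only 1, so (1,2) = 1.
Given what's placed, (1,3) must be 4 to fit the 7 across and 13 down.
(2,2) = 4 − 1 = 3 completes the 4 down.
(2,3) = 13 − 4 = 9 completes the 13 down.
(1,1) = 7 − 5 = 2 completes the 7 across.
(2,1) = 19 − 12 = 7 completes the 19 across.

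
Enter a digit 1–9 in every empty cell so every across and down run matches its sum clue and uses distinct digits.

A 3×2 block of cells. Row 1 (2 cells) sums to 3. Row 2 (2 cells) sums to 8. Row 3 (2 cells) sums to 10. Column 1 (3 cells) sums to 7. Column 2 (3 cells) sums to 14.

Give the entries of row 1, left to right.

3 in 2 cells must be {1,2}; 7 in 3 cells must be {1,2,4}.
Nothing is forced directly, so branch on (1,1), whose candidates are 1 or 2. If (1,1) = 1: that forces (1,2) = 2, (2,1) = 2, after which (2,2) would have to be in {6} for the 8 across but in {3,4,5,7,8,9} for the 14 down — contradiction. So (1,1) = 2.
(1,2) = 3 − 2 = 1 completes the 3 across.
Given what's placed, (2,1) must be 1 to fit the 8 across and 7 down.
(2,2) = 8 − 1 = 7 completes the 8 across.
(3,1) = 7 − 3 = 4 completes the 7 down.
(3,2) = 10 − 4 = 6 completes the 10 across.

2 1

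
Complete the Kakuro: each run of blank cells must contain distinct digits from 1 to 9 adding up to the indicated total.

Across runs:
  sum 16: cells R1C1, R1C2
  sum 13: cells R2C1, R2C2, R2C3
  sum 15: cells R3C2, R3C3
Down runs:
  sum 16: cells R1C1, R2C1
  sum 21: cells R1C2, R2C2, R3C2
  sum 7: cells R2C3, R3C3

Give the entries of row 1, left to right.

9 7

16 in 2 cells must be {7,9}.
The 15 across and the 7 down share only 6, so R3C3 = 6.
R2C3 = 7 − 6 = 1 completes the 7 down.
R3C2 = 15 − 6 = 9 completes the 15 across.
R1C2 = 7: the only remaining digit allowed by both the 16 across and the 21 down.
R2C2 = 21 − 16 = 5 completes the 21 down.
R1C1 = 16 − 7 = 9 completes the 16 across.
R2C1 = 13 − 6 = 7 completes the 13 across.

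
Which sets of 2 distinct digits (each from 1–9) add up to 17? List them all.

{8,9}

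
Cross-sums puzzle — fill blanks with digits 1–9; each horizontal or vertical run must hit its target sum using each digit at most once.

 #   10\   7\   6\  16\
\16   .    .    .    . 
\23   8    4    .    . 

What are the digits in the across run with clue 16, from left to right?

2 3 4 7

16 in 2 cells must be {7,9}.
R1C1 = 10 − 8 = 2 completes the 10 down.
R1C2 = 7 − 4 = 3 completes the 7 down.
R1C4 = 7: the only remaining digit allowed by both the 16 across and the 16 down.
R2C4 = 16 − 7 = 9 completes the 16 down.
R1C3 = 16 − 12 = 4 completes the 16 across.
R2C3 = 23 − 21 = 2 completes the 23 across.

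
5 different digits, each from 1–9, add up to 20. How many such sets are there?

6

5 distinct digits from 1–9 sum between 15 and 35.
Enumerating: {1,2,3,5,9}, {1,2,3,6,8}, {1,2,4,5,8}, {1,2,4,6,7}, {1,3,4,5,7}, {2,3,4,5,6}.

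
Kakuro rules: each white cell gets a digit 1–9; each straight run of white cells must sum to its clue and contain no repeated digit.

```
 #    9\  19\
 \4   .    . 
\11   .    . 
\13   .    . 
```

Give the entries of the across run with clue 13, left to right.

4 in 2 cells must be {1,3}.
The 4 across and the 19 down share only 3, so R1C2 = 3.
R1C1 = 4 − 3 = 1 completes the 4 across.
Nothing is forced directly, so branch on R2C2, whose candidates are 7 or 9. If R2C2 = 7: then R2C1 would have to be in {4} for the 11 across but in {2,3,5,6} for the 9 down — contradiction. So R2C2 = 9.
R2C1 = 11 − 9 = 2 completes the 11 across.
R3C1 = 9 − 3 = 6 completes the 9 down.
R3C2 = 13 − 6 = 7 completes the 13 across.

6 7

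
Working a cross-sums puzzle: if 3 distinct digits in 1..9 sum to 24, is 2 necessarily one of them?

No

The only way to make 24 from 3 distinct digits is {7,8,9}, which does not contain 2.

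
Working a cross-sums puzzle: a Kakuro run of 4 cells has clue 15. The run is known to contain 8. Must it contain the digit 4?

Yes

The only way to make 15 from 4 distinct digits under that restriction is {1,2,4,8}, which contains 4.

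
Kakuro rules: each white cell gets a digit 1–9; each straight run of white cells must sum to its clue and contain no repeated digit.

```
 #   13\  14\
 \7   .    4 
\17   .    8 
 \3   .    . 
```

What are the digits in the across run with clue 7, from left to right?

17 in 2 cells must be {8,9}; 3 in 2 cells must be {1,2}.
R1C1 = 7 − 4 = 3 completes the 7 across.
R2C1 = 17 − 8 = 9 completes the 17 across.
R3C1 = 13 − 12 = 1 completes the 13 down.
R3C2 = 3 − 1 = 2 completes the 3 across.

3, 4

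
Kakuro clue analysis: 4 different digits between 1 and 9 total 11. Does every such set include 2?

Yes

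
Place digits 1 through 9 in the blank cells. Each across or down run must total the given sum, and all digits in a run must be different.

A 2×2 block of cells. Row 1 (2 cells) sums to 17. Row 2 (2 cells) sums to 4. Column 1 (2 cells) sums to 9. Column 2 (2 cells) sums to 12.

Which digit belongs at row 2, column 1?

17 in 2 cells must be {8,9}; 4 in 2 cells must be {1,3}.
The 17 across and the 9 down share only 8, so (1,1) = 8.
(1,2) = 17 − 8 = 9 completes the 17 across.
(2,1) = 9 − 8 = 1 completes the 9 down.
(2,2) = 4 − 1 = 3 completes the 4 across.

1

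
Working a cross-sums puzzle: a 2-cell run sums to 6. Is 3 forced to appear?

Counterexample: {1,5} sums to 6 without using 3.

No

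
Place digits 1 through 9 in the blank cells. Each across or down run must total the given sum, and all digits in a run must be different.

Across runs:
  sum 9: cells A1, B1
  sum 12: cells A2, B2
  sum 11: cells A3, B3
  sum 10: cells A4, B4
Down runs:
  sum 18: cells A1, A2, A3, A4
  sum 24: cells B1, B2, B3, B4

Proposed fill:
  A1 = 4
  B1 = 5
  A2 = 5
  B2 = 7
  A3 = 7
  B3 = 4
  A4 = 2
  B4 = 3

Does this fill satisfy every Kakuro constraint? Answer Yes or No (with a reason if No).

No — the across run A4–B4 sums to 5, not 10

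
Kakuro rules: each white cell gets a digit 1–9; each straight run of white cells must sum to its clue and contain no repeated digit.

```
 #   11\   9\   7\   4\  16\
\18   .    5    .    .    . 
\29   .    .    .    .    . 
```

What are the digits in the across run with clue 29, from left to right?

8 4 5 3 9

4 in 2 cells must be {1,3}; 16 in 2 cells must be {7,9}.
R1C5 = 7: the only remaining digit allowed by both the 18 across and the 16 down.
R2C2 = 9 − 5 = 4 completes the 9 down.
R2C5 = 16 − 7 = 9 completes the 16 down.
No cell is forced outright now. R1C1 can only be 2 or 3 (the digits allowed by both its 18 across and its 11 down). If R1C1 = 2: then R2C1 would have to be in {1,2,3,5,6,7,8} for the 29 across but in {9} for the 11 down — contradiction. So R1C1 = 3.
Given what's placed, R1C4 must be 1 to fit the 18 across and 4 down.
R2C1 = 11 − 3 = 8 completes the 11 down.
R2C4 = 4 − 1 = 3 completes the 4 down.
R1C3 = 18 − 16 = 2 completes the 18 across.
R2C3 = 29 − 24 = 5 completes the 29 across.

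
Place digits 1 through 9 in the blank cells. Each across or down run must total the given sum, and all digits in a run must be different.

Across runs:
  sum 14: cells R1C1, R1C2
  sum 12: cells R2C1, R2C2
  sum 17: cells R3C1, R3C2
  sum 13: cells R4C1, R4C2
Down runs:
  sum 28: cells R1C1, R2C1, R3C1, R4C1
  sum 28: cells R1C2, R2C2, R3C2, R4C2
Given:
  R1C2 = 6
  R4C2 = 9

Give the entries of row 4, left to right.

4, 9

17 in 2 cells must be {8,9}.
R1C1 = 14 − 6 = 8 completes the 14 across.
R3C1 = 9: the only remaining digit allowed by both the 17 across and the 28 down.
R3C2 = 17 − 9 = 8 completes the 17 across.
R4C1 = 13 − 9 = 4 completes the 13 across.
R2C1 = 28 − 21 = 7 completes the 28 down.
R2C2 = 12 − 7 = 5 completes the 12 across.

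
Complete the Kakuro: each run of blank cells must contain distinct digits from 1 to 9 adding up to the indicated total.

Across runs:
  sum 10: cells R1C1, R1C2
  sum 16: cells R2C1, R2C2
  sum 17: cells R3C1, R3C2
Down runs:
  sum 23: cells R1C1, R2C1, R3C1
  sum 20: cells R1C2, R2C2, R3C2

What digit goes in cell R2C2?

7

16 in 2 cells must be {7,9}; 17 in 2 cells must be {8,9}; 23 in 3 cells must be {6,8,9}.
The 16 across and the 23 down share only 9, so R2C1 = 9.
R2C2 = 16 − 9 = 7 completes the 16 across.
Given what's placed, R3C1 must be 8 to fit the 17 across and 23 down.
R3C2 = 17 − 8 = 9 completes the 17 across.
R1C1 = 23 − 17 = 6 completes the 23 down.
R1C2 = 10 − 6 = 4 completes the 10 across.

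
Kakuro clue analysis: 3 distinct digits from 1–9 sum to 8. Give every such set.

{1,2,5}; {1,3,4}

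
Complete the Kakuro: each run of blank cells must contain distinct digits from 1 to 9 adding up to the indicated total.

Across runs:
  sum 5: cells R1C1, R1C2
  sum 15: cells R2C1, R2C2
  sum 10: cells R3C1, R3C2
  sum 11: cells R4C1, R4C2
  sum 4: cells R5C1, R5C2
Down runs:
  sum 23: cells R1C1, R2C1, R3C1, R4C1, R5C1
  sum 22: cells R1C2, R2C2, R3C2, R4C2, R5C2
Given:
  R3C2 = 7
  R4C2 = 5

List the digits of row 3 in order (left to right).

4 in 2 cells must be {1,3}.
R2C2 = 6: the only remaining digit allowed by both the 15 across and the 22 down.
R3C1 = 10 − 7 = 3 completes the 10 across.

3 7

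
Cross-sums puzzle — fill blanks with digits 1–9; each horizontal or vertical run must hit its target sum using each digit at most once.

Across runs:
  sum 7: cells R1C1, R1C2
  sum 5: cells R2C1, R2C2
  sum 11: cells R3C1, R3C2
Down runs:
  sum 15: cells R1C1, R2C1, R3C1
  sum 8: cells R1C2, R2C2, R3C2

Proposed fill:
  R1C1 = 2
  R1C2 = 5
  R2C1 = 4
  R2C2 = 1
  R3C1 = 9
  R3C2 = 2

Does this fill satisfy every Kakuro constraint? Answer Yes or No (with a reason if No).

Yes

Across: 2+5=7; 4+1=5; 9+2=11. Down: 2+4+9=15; 5+1+2=8. No digit repeats within any run.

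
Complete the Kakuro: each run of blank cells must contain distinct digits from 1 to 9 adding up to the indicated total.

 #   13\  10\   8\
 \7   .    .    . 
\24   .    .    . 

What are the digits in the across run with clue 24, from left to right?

7 in 3 cells must be {1,2,4}; 24 in 3 cells must be {7,8,9}.
The 7 across and the 13 down share only 4, so R1C1 = 4.
R2C1 = 13 − 4 = 9 completes the 13 down.
Given what's placed, R2C3 must be 7 to fit the 24 across and 8 down.
R1C3 = 8 − 7 = 1 completes the 8 down.
R2C2 = 24 − 16 = 8 completes the 24 across.
R1C2 = 7 − 5 = 2 completes the 7 across.

9 8 7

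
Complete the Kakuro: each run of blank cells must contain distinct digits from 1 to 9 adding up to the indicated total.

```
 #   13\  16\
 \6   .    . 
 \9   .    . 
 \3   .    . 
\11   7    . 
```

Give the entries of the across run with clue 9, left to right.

3 in 2 cells must be {1,2}.
R4C2 = 11 − 7 = 4 completes the 11 across.
Nothing is forced directly, so branch on R1C1, whose candidates are 1 or 2. If R1C1 = 2: then R1C2 would have to be in {4} for the 6 across but in {1,2,3,5,6,7,8,9} for the 16 down — contradiction. So R1C1 = 1.
R1C2 = 6 − 1 = 5 completes the 6 across.
R3C1 = 2: the only remaining digit allowed by both the 3 across and the 13 down.
R3C2 = 3 − 2 = 1 completes the 3 across.
R2C1 = 13 − 10 = 3 completes the 13 down.
R2C2 = 9 − 3 = 6 completes the 9 across.

3, 6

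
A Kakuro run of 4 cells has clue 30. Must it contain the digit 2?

No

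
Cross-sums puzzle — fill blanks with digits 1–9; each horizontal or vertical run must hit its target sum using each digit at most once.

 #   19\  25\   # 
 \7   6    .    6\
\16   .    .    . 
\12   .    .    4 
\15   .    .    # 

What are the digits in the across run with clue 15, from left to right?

7 8

R1C2 = 7 − 6 = 1 completes the 7 across.
R2C3 = 6 − 4 = 2 completes the 6 down.
R3C2 = 7: the only remaining digit allowed by both the 12 across and the 25 down.
R3C1 = 12 − 11 = 1 completes the 12 across.
No cell is forced outright now. R2C2 can only be 8 or 9 (the digits allowed by both its 16 across and its 25 down). If R2C2 = 8: then R2C1 would have to be in {6} for the 16 across but in {3,4,5,7,8,9} for the 19 down — contradiction. So R2C2 = 9.
R2C1 = 16 − 11 = 5 completes the 16 across.
R4C1 = 19 − 12 = 7 completes the 19 down.
R4C2 = 15 − 7 = 8 completes the 15 across.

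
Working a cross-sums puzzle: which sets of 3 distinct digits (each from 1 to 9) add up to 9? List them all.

3 distinct digits from 1–9 sum between 6 and 24.

{1,2,6}; {1,3,5}; {2,3,4}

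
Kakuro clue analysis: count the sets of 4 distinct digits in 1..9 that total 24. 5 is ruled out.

4 distinct digits from 1–9 sum between 10 and 30.
Dropping sets that contain 5.
Enumerating: {1,6,8,9}, {2,6,7,9}, {3,4,8,9}, {3,6,7,8}.

4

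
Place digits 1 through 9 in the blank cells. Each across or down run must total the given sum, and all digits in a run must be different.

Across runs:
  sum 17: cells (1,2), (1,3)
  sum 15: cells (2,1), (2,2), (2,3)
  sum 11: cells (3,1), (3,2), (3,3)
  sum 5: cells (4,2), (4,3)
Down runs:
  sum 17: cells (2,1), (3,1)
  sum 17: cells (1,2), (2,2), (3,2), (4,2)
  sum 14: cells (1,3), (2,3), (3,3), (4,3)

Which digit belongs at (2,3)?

1

17 in 2 cells must be {8,9}.
Only 8 fits (1,3) under both its across sum 17 and down sum 14.
The 11 across and the 17 down share only 8, so (3,1) = 8.
(1,2) = 17 − 8 = 9 completes the 17 across.
(2,1) = 17 − 8 = 9 completes the 17 down.
No cell is forced outright now. (2,3) can only be 1 or 2 (the digits allowed by both its 15 across and its 14 down). If (2,3) = 2: that forces (2,2) = 4, (3,2) = 1, after which (3,3) would have to be in {2} for the 11 across but in {1,3} for the 14 down — contradiction. So (2,3) = 1.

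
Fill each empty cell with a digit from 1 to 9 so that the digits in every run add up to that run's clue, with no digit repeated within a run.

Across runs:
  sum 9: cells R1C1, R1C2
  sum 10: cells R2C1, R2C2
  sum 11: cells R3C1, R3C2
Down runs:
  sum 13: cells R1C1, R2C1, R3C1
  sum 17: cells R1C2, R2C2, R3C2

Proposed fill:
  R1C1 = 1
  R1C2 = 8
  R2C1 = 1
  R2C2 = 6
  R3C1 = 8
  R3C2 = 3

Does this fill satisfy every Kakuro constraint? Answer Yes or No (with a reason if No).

No — the across run R2C1–R2C2 sums to 7, not 10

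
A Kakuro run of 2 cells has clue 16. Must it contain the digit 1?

No

The only way to make 16 from 2 distinct digits is {7,9}, which does not contain 1.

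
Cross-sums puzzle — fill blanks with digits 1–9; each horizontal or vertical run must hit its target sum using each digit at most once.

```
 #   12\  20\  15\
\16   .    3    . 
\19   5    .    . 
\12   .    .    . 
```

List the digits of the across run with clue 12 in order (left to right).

1 9 2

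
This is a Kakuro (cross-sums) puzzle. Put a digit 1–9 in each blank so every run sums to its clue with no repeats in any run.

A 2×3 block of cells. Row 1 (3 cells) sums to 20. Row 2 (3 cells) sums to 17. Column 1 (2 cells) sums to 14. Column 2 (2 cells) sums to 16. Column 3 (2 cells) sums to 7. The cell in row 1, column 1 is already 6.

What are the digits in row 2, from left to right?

8 7 2

16 in 2 cells must be {7,9}.
(1,2) = 9: the only remaining digit allowed by both the 20 across and the 16 down.
(1,3) = 20 − 15 = 5 completes the 20 across.
(2,1) = 14 − 6 = 8 completes the 14 down.
(2,2) = 16 − 9 = 7 completes the 16 down.
(2,3) = 17 − 15 = 2 completes the 17 across.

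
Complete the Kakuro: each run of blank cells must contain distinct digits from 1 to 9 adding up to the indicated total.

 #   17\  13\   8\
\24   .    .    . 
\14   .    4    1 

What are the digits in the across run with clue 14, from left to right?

9 4 1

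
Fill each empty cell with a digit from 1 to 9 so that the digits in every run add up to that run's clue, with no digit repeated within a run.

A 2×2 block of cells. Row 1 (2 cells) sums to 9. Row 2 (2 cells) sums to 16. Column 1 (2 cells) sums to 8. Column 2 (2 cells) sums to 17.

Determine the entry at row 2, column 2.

9

16 in 2 cells must be {7,9}; 17 in 2 cells must be {8,9}.
The 9 across and the 17 down share only 8, so (1,2) = 8.
The 16 across and the 8 down share only 7, so (2,1) = 7.
(2,2) = 16 − 7 = 9 completes the 16 across.
(1,1) = 9 − 8 = 1 completes the 9 across.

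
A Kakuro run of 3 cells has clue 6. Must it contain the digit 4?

The only way to make 6 from 3 distinct digits is {1,2,3}, which does not contain 4.

No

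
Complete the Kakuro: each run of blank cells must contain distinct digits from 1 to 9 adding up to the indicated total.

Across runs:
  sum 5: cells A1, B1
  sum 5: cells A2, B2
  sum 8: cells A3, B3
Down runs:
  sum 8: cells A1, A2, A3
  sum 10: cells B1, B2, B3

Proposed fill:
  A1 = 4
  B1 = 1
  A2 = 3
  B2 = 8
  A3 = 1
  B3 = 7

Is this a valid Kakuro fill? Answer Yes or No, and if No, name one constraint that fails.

No — the down run B1–B3 sums to 16, not 10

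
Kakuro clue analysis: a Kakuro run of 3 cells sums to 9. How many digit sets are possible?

3

3 distinct digits from 1–9 sum between 6 and 24.
Enumerating: {1,2,6}, {1,3,5}, {2,3,4}.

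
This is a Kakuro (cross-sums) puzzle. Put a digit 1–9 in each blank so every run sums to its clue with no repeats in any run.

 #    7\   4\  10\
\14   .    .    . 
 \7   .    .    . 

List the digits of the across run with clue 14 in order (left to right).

5 3 6

7 in 3 cells must be {1,2,4}; 4 in 2 cells must be {1,3}.
The 7 across and the 4 down share only 1, so R2C2 = 1.
R1C2 = 4 − 1 = 3 completes the 4 down.
Nothing is forced directly, so branch on R2C1, whose candidates are 2 or 4. If R2C1 = 4: then R1C1 would have to be in {2,4,5,6,7,9} for the 14 across but in {3} for the 7 down — contradiction. So R2C1 = 2.
R1C1 = 7 − 2 = 5 completes the 7 down.
R1C3 = 14 − 8 = 6 completes the 14 across.
R2C3 = 7 − 3 = 4 completes the 7 across.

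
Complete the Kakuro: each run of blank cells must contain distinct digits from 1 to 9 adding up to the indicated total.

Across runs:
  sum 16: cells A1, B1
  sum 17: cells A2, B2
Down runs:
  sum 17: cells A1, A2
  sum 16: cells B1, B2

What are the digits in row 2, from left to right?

8 9

16 in 2 cells must be {7,9}; 17 in 2 cells must be {8,9}.
The 16 across and the 17 down share only 9, so A1 = 9.
B1 = 16 − 9 = 7 completes the 16 across.
A2 = 17 − 9 = 8 completes the 17 down.
B2 = 17 − 8 = 9 completes the 17 across.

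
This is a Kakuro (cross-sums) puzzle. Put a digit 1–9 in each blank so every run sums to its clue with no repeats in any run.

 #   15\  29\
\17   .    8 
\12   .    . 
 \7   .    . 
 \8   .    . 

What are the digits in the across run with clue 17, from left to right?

17 in 2 cells must be {8,9}; 29 in 4 cells must be {5,7,8,9}.
R1C1 = 17 − 8 = 9 completes the 17 across.
R2C1 = 3: the only remaining digit allowed by both the 12 across and the 15 down.
R2C2 = 12 − 3 = 9 completes the 12 across.
R3C2 = 5: the only remaining digit allowed by both the 7 across and the 29 down.
R4C2 = 29 − 22 = 7 completes the 29 down.
R3C1 = 7 − 5 = 2 completes the 7 across.
R4C1 = 8 − 7 = 1 completes the 8 across.

9, 8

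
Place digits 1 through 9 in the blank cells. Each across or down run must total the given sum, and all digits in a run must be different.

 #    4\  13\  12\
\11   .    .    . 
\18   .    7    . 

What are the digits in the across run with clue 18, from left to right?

4 in 2 cells must be {1,3}.
R1C2 = 13 − 7 = 6 completes the 13 down.
R2C1 = 3: the only remaining digit allowed by both the 18 across and the 4 down.
R2C3 = 18 − 10 = 8 completes the 18 across.
R1C1 = 4 − 3 = 1 completes the 4 down.
R1C3 = 11 − 7 = 4 completes the 11 across.

3 7 8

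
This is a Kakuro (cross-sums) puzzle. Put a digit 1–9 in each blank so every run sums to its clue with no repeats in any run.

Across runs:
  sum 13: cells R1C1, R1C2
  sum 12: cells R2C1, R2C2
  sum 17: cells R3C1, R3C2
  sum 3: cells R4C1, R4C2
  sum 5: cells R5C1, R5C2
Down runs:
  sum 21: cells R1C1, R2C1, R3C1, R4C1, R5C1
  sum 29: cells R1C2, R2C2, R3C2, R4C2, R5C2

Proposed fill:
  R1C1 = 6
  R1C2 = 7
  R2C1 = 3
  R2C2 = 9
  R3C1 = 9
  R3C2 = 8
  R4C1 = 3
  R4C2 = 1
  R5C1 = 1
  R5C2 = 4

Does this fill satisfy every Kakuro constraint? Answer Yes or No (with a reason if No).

No — the across run R4C1–R4C2 sums to 4, not 3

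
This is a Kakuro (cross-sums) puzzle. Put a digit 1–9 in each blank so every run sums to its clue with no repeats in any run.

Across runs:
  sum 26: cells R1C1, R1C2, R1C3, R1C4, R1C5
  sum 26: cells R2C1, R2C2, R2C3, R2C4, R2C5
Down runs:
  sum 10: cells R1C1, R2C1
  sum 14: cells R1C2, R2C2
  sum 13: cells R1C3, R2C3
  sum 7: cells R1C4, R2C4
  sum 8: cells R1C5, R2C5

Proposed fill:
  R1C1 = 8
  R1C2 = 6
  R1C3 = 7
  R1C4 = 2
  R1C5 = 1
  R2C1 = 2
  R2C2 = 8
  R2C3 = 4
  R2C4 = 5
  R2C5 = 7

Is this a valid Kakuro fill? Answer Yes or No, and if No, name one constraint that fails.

No — the across run R1C1–R1C5 sums to 24, not 26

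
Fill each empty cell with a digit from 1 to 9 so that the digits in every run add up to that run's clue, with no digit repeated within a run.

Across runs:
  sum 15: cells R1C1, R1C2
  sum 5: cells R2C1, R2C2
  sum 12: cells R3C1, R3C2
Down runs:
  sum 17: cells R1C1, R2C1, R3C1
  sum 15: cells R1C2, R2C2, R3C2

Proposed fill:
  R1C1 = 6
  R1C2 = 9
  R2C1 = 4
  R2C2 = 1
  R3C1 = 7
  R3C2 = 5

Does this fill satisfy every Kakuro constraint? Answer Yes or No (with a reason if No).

Across: 6+9=15; 4+1=5; 7+5=12. Down: 6+4+7=17; 9+1+5=15. No digit repeats within any run.

Yes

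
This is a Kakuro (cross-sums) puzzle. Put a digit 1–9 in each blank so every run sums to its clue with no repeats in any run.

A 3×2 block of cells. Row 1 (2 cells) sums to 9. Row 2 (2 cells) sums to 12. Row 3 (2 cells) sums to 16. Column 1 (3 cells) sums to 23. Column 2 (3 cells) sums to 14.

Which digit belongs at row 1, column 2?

16 in 2 cells must be {7,9}; 23 in 3 cells must be {6,8,9}.
The 16 across and the 23 down share only 9, so (3,1) = 9.
(3,2) = 16 − 9 = 7 completes the 16 across.
Given what's placed, (2,1) must be 8 to fit the 12 across and 23 down.
(2,2) = 12 − 8 = 4 completes the 12 across.
(1,1) = 23 − 17 = 6 completes the 23 down.
(1,2) = 9 − 6 = 3 completes the 9 across.

3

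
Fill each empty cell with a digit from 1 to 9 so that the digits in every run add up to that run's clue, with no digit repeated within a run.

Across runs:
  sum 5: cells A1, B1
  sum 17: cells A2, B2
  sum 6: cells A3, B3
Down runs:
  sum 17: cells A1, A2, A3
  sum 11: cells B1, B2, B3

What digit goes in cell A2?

17 in 2 cells must be {8,9}.
The 17 across and the 11 down share only 8, so B2 = 8.
A2 = 17 − 8 = 9 completes the 17 across.
Nothing is forced directly, so branch on B1, whose candidates are 1 or 2. If B1 = 1: then A1 would have to be in {4} for the 5 across but in {1,2,3,5,6,7} for the 17 down — contradiction. So B1 = 2.
A1 = 5 − 2 = 3 completes the 5 across.
A3 = 17 − 12 = 5 completes the 17 down.
B3 = 6 − 5 = 1 completes the 6 across.

9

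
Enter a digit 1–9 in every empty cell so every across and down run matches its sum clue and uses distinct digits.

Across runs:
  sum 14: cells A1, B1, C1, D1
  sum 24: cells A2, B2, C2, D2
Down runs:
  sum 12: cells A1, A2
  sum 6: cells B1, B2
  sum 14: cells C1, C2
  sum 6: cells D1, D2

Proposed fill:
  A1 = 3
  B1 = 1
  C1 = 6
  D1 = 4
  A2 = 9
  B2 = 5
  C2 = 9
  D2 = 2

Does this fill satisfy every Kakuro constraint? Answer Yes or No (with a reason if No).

No — the across run A2–D2 sums to 25, not 24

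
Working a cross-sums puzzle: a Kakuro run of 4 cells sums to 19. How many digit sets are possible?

11

4 distinct digits from 1–9 sum between 10 and 30.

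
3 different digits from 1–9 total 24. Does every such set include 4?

The only way to make 24 from 3 distinct digits is {7,8,9}, which does not contain 4.

No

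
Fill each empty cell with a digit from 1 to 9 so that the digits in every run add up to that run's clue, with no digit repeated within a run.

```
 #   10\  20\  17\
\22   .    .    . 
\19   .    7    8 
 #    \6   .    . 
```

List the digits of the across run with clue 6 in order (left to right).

R2C1 = 19 − 15 = 4 completes the 19 across.
R1C1 = 10 − 4 = 6 completes the 10 down.
Given what's placed, R1C2 must be 9 to fit the 22 across and 20 down.
R1C3 = 22 − 15 = 7 completes the 22 across.
R3C2 = 20 − 16 = 4 completes the 20 down.
R3C3 = 6 − 4 = 2 completes the 6 across.

4 2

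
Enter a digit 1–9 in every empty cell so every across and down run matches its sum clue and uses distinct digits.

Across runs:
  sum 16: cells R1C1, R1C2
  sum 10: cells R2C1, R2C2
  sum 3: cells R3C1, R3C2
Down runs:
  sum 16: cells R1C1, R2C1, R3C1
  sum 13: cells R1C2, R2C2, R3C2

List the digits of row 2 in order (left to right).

6 4

16 in 2 cells must be {7,9}; 3 in 2 cells must be {1,2}.
Nothing is forced directly, so branch on R1C1, whose candidates are 7 or 9. If R1C1 = 7: that forces R1C2 = 9, R3C1 = 1, after which R3C2 would have to be in {2} for the 3 across but in {1,3} for the 13 down — contradiction. So R1C1 = 9.
R1C2 = 16 − 9 = 7 completes the 16 across.
Nothing is forced directly, so branch on R3C1, whose candidates are 1 or 2. If R3C1 = 2: then R2C1 would have to be in {1,2,3,4,6,7,8,9} for the 10 across but in {5} for the 16 down — contradiction. So R3C1 = 1.
R2C1 = 16 − 10 = 6 completes the 16 down.
R2C2 = 10 − 6 = 4 completes the 10 across.
R3C2 = 3 − 1 = 2 completes the 3 across.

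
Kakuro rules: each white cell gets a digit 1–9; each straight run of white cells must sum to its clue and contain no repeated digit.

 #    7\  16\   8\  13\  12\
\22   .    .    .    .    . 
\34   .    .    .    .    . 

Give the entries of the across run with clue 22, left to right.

3 7 2 6 4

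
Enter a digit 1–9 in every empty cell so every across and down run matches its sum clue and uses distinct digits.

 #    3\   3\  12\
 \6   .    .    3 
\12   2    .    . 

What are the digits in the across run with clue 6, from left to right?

1 2 3

6 in 3 cells must be {1,2,3}; 3 in 2 cells must be {1,2}.
R1C1 = 3 − 2 = 1 completes the 3 down.
R1C2 = 6 − 4 = 2 completes the 6 across.
R2C2 = 3 − 2 = 1 completes the 3 down.
R2C3 = 12 − 3 = 9 completes the 12 across.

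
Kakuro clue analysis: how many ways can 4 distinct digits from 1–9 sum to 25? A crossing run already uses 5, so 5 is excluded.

4 distinct digits from 1–9 sum between 10 and 30.
Dropping sets that contain 5.
Enumerating: {1,7,8,9}, {2,6,8,9}, {3,6,7,9}, {4,6,7,8}.

4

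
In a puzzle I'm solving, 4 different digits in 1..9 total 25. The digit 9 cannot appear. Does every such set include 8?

Yes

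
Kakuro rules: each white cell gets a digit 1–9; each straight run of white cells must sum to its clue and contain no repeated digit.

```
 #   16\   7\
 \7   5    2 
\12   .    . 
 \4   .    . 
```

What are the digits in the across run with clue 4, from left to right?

4 in 2 cells must be {1,3}; 7 in 3 cells must be {1,2,4}.
Given what's placed, R2C2 must be 4 to fit the 12 across and 7 down.
Given what's placed, R3C1 must be 3 to fit the 4 across and 16 down.
R3C2 = 4 − 3 = 1 completes the 4 across.
R2C1 = 12 − 4 = 8 completes the 12 across.

3 1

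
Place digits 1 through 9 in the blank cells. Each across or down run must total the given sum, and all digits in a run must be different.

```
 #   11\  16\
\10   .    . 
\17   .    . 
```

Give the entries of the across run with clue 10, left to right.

3 7

17 in 2 cells must be {8,9}; 16 in 2 cells must be {7,9}.
The 17 across and the 16 down share only 9, so R2C2 = 9.
R1C2 = 16 − 9 = 7 completes the 16 down.
R2C1 = 17 − 9 = 8 completes the 17 across.
R1C1 = 10 − 7 = 3 completes the 10 across.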